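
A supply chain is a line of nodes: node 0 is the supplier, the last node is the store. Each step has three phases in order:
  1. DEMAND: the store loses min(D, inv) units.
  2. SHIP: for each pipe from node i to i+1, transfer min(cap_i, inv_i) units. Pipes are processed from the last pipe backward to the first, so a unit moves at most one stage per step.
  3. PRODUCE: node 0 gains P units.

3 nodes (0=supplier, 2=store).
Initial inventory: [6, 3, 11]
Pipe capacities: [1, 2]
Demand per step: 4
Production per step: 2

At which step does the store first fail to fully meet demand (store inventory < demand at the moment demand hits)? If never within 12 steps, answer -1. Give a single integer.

Step 1: demand=4,sold=4 ship[1->2]=2 ship[0->1]=1 prod=2 -> [7 2 9]
Step 2: demand=4,sold=4 ship[1->2]=2 ship[0->1]=1 prod=2 -> [8 1 7]
Step 3: demand=4,sold=4 ship[1->2]=1 ship[0->1]=1 prod=2 -> [9 1 4]
Step 4: demand=4,sold=4 ship[1->2]=1 ship[0->1]=1 prod=2 -> [10 1 1]
Step 5: demand=4,sold=1 ship[1->2]=1 ship[0->1]=1 prod=2 -> [11 1 1]
Step 6: demand=4,sold=1 ship[1->2]=1 ship[0->1]=1 prod=2 -> [12 1 1]
Step 7: demand=4,sold=1 ship[1->2]=1 ship[0->1]=1 prod=2 -> [13 1 1]
Step 8: demand=4,sold=1 ship[1->2]=1 ship[0->1]=1 prod=2 -> [14 1 1]
Step 9: demand=4,sold=1 ship[1->2]=1 ship[0->1]=1 prod=2 -> [15 1 1]
Step 10: demand=4,sold=1 ship[1->2]=1 ship[0->1]=1 prod=2 -> [16 1 1]
Step 11: demand=4,sold=1 ship[1->2]=1 ship[0->1]=1 prod=2 -> [17 1 1]
Step 12: demand=4,sold=1 ship[1->2]=1 ship[0->1]=1 prod=2 -> [18 1 1]
First stockout at step 5

5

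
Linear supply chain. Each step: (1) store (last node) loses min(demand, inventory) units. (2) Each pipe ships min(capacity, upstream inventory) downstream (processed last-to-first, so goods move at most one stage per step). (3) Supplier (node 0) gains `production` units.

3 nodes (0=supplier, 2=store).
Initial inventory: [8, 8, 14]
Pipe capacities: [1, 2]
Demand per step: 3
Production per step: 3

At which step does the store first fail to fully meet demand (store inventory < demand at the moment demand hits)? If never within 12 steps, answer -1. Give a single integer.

Step 1: demand=3,sold=3 ship[1->2]=2 ship[0->1]=1 prod=3 -> [10 7 13]
Step 2: demand=3,sold=3 ship[1->2]=2 ship[0->1]=1 prod=3 -> [12 6 12]
Step 3: demand=3,sold=3 ship[1->2]=2 ship[0->1]=1 prod=3 -> [14 5 11]
Step 4: demand=3,sold=3 ship[1->2]=2 ship[0->1]=1 prod=3 -> [16 4 10]
Step 5: demand=3,sold=3 ship[1->2]=2 ship[0->1]=1 prod=3 -> [18 3 9]
Step 6: demand=3,sold=3 ship[1->2]=2 ship[0->1]=1 prod=3 -> [20 2 8]
Step 7: demand=3,sold=3 ship[1->2]=2 ship[0->1]=1 prod=3 -> [22 1 7]
Step 8: demand=3,sold=3 ship[1->2]=1 ship[0->1]=1 prod=3 -> [24 1 5]
Step 9: demand=3,sold=3 ship[1->2]=1 ship[0->1]=1 prod=3 -> [26 1 3]
Step 10: demand=3,sold=3 ship[1->2]=1 ship[0->1]=1 prod=3 -> [28 1 1]
Step 11: demand=3,sold=1 ship[1->2]=1 ship[0->1]=1 prod=3 -> [30 1 1]
Step 12: demand=3,sold=1 ship[1->2]=1 ship[0->1]=1 prod=3 -> [32 1 1]
First stockout at step 11

11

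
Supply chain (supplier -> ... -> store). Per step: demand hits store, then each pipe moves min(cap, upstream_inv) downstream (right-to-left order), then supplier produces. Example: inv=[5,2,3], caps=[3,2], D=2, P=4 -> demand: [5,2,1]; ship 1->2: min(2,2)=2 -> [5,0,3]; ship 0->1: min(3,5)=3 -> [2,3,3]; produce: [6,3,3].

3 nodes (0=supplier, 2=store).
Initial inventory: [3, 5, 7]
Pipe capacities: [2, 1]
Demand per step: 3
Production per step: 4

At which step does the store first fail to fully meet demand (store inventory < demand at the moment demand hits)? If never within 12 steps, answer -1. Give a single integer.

Step 1: demand=3,sold=3 ship[1->2]=1 ship[0->1]=2 prod=4 -> [5 6 5]
Step 2: demand=3,sold=3 ship[1->2]=1 ship[0->1]=2 prod=4 -> [7 7 3]
Step 3: demand=3,sold=3 ship[1->2]=1 ship[0->1]=2 prod=4 -> [9 8 1]
Step 4: demand=3,sold=1 ship[1->2]=1 ship[0->1]=2 prod=4 -> [11 9 1]
Step 5: demand=3,sold=1 ship[1->2]=1 ship[0->1]=2 prod=4 -> [13 10 1]
Step 6: demand=3,sold=1 ship[1->2]=1 ship[0->1]=2 prod=4 -> [15 11 1]
Step 7: demand=3,sold=1 ship[1->2]=1 ship[0->1]=2 prod=4 -> [17 12 1]
Step 8: demand=3,sold=1 ship[1->2]=1 ship[0->1]=2 prod=4 -> [19 13 1]
Step 9: demand=3,sold=1 ship[1->2]=1 ship[0->1]=2 prod=4 -> [21 14 1]
Step 10: demand=3,sold=1 ship[1->2]=1 ship[0->1]=2 prod=4 -> [23 15 1]
Step 11: demand=3,sold=1 ship[1->2]=1 ship[0->1]=2 prod=4 -> [25 16 1]
Step 12: demand=3,sold=1 ship[1->2]=1 ship[0->1]=2 prod=4 -> [27 17 1]
First stockout at step 4

4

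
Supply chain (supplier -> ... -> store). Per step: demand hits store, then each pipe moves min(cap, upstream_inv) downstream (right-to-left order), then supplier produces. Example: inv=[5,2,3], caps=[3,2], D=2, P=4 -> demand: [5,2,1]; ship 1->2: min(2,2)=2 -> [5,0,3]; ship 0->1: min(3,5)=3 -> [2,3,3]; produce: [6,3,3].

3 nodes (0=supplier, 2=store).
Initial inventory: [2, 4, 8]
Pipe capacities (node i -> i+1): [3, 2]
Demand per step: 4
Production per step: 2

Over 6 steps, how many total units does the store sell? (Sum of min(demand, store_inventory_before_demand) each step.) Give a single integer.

Answer: 18

Derivation:
Step 1: sold=4 (running total=4) -> [2 4 6]
Step 2: sold=4 (running total=8) -> [2 4 4]
Step 3: sold=4 (running total=12) -> [2 4 2]
Step 4: sold=2 (running total=14) -> [2 4 2]
Step 5: sold=2 (running total=16) -> [2 4 2]
Step 6: sold=2 (running total=18) -> [2 4 2]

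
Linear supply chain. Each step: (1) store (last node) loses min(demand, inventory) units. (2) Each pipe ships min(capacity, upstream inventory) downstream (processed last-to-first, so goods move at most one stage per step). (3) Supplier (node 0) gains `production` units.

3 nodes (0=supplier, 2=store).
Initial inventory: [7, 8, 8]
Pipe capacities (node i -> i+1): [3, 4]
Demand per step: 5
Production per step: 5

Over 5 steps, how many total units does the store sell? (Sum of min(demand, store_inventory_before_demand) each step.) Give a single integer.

Step 1: sold=5 (running total=5) -> [9 7 7]
Step 2: sold=5 (running total=10) -> [11 6 6]
Step 3: sold=5 (running total=15) -> [13 5 5]
Step 4: sold=5 (running total=20) -> [15 4 4]
Step 5: sold=4 (running total=24) -> [17 3 4]

Answer: 24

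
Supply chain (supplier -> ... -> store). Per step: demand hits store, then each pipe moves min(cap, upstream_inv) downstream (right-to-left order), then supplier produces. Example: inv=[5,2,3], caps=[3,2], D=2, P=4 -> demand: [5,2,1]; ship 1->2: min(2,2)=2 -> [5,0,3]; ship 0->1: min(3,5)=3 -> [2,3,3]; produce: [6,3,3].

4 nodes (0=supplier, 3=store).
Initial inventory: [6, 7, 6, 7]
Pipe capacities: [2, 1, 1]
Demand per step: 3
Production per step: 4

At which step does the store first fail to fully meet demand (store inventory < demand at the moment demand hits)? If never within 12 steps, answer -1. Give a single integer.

Step 1: demand=3,sold=3 ship[2->3]=1 ship[1->2]=1 ship[0->1]=2 prod=4 -> [8 8 6 5]
Step 2: demand=3,sold=3 ship[2->3]=1 ship[1->2]=1 ship[0->1]=2 prod=4 -> [10 9 6 3]
Step 3: demand=3,sold=3 ship[2->3]=1 ship[1->2]=1 ship[0->1]=2 prod=4 -> [12 10 6 1]
Step 4: demand=3,sold=1 ship[2->3]=1 ship[1->2]=1 ship[0->1]=2 prod=4 -> [14 11 6 1]
Step 5: demand=3,sold=1 ship[2->3]=1 ship[1->2]=1 ship[0->1]=2 prod=4 -> [16 12 6 1]
Step 6: demand=3,sold=1 ship[2->3]=1 ship[1->2]=1 ship[0->1]=2 prod=4 -> [18 13 6 1]
Step 7: demand=3,sold=1 ship[2->3]=1 ship[1->2]=1 ship[0->1]=2 prod=4 -> [20 14 6 1]
Step 8: demand=3,sold=1 ship[2->3]=1 ship[1->2]=1 ship[0->1]=2 prod=4 -> [22 15 6 1]
Step 9: demand=3,sold=1 ship[2->3]=1 ship[1->2]=1 ship[0->1]=2 prod=4 -> [24 16 6 1]
Step 10: demand=3,sold=1 ship[2->3]=1 ship[1->2]=1 ship[0->1]=2 prod=4 -> [26 17 6 1]
Step 11: demand=3,sold=1 ship[2->3]=1 ship[1->2]=1 ship[0->1]=2 prod=4 -> [28 18 6 1]
Step 12: demand=3,sold=1 ship[2->3]=1 ship[1->2]=1 ship[0->1]=2 prod=4 -> [30 19 6 1]
First stockout at step 4

4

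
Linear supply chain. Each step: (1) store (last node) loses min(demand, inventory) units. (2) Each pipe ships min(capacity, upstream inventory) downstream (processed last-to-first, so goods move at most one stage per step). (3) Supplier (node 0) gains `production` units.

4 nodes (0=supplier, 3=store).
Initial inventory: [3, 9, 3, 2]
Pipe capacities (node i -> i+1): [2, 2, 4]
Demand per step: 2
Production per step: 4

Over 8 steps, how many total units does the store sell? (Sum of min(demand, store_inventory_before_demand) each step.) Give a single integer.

Answer: 16

Derivation:
Step 1: sold=2 (running total=2) -> [5 9 2 3]
Step 2: sold=2 (running total=4) -> [7 9 2 3]
Step 3: sold=2 (running total=6) -> [9 9 2 3]
Step 4: sold=2 (running total=8) -> [11 9 2 3]
Step 5: sold=2 (running total=10) -> [13 9 2 3]
Step 6: sold=2 (running total=12) -> [15 9 2 3]
Step 7: sold=2 (running total=14) -> [17 9 2 3]
Step 8: sold=2 (running total=16) -> [19 9 2 3]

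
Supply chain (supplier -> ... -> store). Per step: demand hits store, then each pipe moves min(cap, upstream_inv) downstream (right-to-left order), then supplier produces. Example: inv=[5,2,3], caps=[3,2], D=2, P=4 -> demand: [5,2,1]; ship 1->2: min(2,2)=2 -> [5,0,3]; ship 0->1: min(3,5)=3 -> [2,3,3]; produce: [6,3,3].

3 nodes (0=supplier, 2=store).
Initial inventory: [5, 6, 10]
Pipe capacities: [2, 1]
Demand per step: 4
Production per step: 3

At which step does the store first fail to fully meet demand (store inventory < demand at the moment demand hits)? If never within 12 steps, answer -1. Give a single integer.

Step 1: demand=4,sold=4 ship[1->2]=1 ship[0->1]=2 prod=3 -> [6 7 7]
Step 2: demand=4,sold=4 ship[1->2]=1 ship[0->1]=2 prod=3 -> [7 8 4]
Step 3: demand=4,sold=4 ship[1->2]=1 ship[0->1]=2 prod=3 -> [8 9 1]
Step 4: demand=4,sold=1 ship[1->2]=1 ship[0->1]=2 prod=3 -> [9 10 1]
Step 5: demand=4,sold=1 ship[1->2]=1 ship[0->1]=2 prod=3 -> [10 11 1]
Step 6: demand=4,sold=1 ship[1->2]=1 ship[0->1]=2 prod=3 -> [11 12 1]
Step 7: demand=4,sold=1 ship[1->2]=1 ship[0->1]=2 prod=3 -> [12 13 1]
Step 8: demand=4,sold=1 ship[1->2]=1 ship[0->1]=2 prod=3 -> [13 14 1]
Step 9: demand=4,sold=1 ship[1->2]=1 ship[0->1]=2 prod=3 -> [14 15 1]
Step 10: demand=4,sold=1 ship[1->2]=1 ship[0->1]=2 prod=3 -> [15 16 1]
Step 11: demand=4,sold=1 ship[1->2]=1 ship[0->1]=2 prod=3 -> [16 17 1]
Step 12: demand=4,sold=1 ship[1->2]=1 ship[0->1]=2 prod=3 -> [17 18 1]
First stockout at step 4

4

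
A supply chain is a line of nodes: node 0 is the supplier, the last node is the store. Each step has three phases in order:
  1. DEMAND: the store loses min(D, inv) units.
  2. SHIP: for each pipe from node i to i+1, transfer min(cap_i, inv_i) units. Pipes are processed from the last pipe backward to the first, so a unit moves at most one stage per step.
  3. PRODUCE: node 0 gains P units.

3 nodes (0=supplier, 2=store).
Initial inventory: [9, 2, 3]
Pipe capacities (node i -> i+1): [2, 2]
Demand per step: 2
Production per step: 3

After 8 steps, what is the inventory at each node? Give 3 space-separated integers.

Step 1: demand=2,sold=2 ship[1->2]=2 ship[0->1]=2 prod=3 -> inv=[10 2 3]
Step 2: demand=2,sold=2 ship[1->2]=2 ship[0->1]=2 prod=3 -> inv=[11 2 3]
Step 3: demand=2,sold=2 ship[1->2]=2 ship[0->1]=2 prod=3 -> inv=[12 2 3]
Step 4: demand=2,sold=2 ship[1->2]=2 ship[0->1]=2 prod=3 -> inv=[13 2 3]
Step 5: demand=2,sold=2 ship[1->2]=2 ship[0->1]=2 prod=3 -> inv=[14 2 3]
Step 6: demand=2,sold=2 ship[1->2]=2 ship[0->1]=2 prod=3 -> inv=[15 2 3]
Step 7: demand=2,sold=2 ship[1->2]=2 ship[0->1]=2 prod=3 -> inv=[16 2 3]
Step 8: demand=2,sold=2 ship[1->2]=2 ship[0->1]=2 prod=3 -> inv=[17 2 3]

17 2 3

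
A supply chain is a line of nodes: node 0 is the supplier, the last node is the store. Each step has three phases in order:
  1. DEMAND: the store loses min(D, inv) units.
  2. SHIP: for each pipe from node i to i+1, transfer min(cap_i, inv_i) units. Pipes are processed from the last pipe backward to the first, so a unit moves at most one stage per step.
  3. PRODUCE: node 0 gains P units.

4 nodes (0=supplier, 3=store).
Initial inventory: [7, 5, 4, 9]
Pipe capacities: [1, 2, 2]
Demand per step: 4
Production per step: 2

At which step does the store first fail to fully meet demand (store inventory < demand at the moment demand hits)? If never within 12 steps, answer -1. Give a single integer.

Step 1: demand=4,sold=4 ship[2->3]=2 ship[1->2]=2 ship[0->1]=1 prod=2 -> [8 4 4 7]
Step 2: demand=4,sold=4 ship[2->3]=2 ship[1->2]=2 ship[0->1]=1 prod=2 -> [9 3 4 5]
Step 3: demand=4,sold=4 ship[2->3]=2 ship[1->2]=2 ship[0->1]=1 prod=2 -> [10 2 4 3]
Step 4: demand=4,sold=3 ship[2->3]=2 ship[1->2]=2 ship[0->1]=1 prod=2 -> [11 1 4 2]
Step 5: demand=4,sold=2 ship[2->3]=2 ship[1->2]=1 ship[0->1]=1 prod=2 -> [12 1 3 2]
Step 6: demand=4,sold=2 ship[2->3]=2 ship[1->2]=1 ship[0->1]=1 prod=2 -> [13 1 2 2]
Step 7: demand=4,sold=2 ship[2->3]=2 ship[1->2]=1 ship[0->1]=1 prod=2 -> [14 1 1 2]
Step 8: demand=4,sold=2 ship[2->3]=1 ship[1->2]=1 ship[0->1]=1 prod=2 -> [15 1 1 1]
Step 9: demand=4,sold=1 ship[2->3]=1 ship[1->2]=1 ship[0->1]=1 prod=2 -> [16 1 1 1]
Step 10: demand=4,sold=1 ship[2->3]=1 ship[1->2]=1 ship[0->1]=1 prod=2 -> [17 1 1 1]
Step 11: demand=4,sold=1 ship[2->3]=1 ship[1->2]=1 ship[0->1]=1 prod=2 -> [18 1 1 1]
Step 12: demand=4,sold=1 ship[2->3]=1 ship[1->2]=1 ship[0->1]=1 prod=2 -> [19 1 1 1]
First stockout at step 4

4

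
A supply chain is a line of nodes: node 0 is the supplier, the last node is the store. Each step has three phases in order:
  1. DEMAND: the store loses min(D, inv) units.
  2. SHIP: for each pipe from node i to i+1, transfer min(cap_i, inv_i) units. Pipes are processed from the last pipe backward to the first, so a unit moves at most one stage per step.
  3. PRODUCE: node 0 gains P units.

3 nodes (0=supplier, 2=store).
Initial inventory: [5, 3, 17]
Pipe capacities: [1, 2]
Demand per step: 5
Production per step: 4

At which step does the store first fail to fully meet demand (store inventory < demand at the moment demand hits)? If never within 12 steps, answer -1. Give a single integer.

Step 1: demand=5,sold=5 ship[1->2]=2 ship[0->1]=1 prod=4 -> [8 2 14]
Step 2: demand=5,sold=5 ship[1->2]=2 ship[0->1]=1 prod=4 -> [11 1 11]
Step 3: demand=5,sold=5 ship[1->2]=1 ship[0->1]=1 prod=4 -> [14 1 7]
Step 4: demand=5,sold=5 ship[1->2]=1 ship[0->1]=1 prod=4 -> [17 1 3]
Step 5: demand=5,sold=3 ship[1->2]=1 ship[0->1]=1 prod=4 -> [20 1 1]
Step 6: demand=5,sold=1 ship[1->2]=1 ship[0->1]=1 prod=4 -> [23 1 1]
Step 7: demand=5,sold=1 ship[1->2]=1 ship[0->1]=1 prod=4 -> [26 1 1]
Step 8: demand=5,sold=1 ship[1->2]=1 ship[0->1]=1 prod=4 -> [29 1 1]
Step 9: demand=5,sold=1 ship[1->2]=1 ship[0->1]=1 prod=4 -> [32 1 1]
Step 10: demand=5,sold=1 ship[1->2]=1 ship[0->1]=1 prod=4 -> [35 1 1]
Step 11: demand=5,sold=1 ship[1->2]=1 ship[0->1]=1 prod=4 -> [38 1 1]
Step 12: demand=5,sold=1 ship[1->2]=1 ship[0->1]=1 prod=4 -> [41 1 1]
First stockout at step 5

5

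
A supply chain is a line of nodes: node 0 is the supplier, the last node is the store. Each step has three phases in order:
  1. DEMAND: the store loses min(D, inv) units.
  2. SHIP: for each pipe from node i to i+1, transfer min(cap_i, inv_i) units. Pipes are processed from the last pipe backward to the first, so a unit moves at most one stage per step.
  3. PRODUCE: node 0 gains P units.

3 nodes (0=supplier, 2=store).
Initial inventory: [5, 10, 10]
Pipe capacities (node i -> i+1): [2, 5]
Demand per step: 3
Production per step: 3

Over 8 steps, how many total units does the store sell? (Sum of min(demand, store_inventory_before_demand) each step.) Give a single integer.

Answer: 24

Derivation:
Step 1: sold=3 (running total=3) -> [6 7 12]
Step 2: sold=3 (running total=6) -> [7 4 14]
Step 3: sold=3 (running total=9) -> [8 2 15]
Step 4: sold=3 (running total=12) -> [9 2 14]
Step 5: sold=3 (running total=15) -> [10 2 13]
Step 6: sold=3 (running total=18) -> [11 2 12]
Step 7: sold=3 (running total=21) -> [12 2 11]
Step 8: sold=3 (running total=24) -> [13 2 10]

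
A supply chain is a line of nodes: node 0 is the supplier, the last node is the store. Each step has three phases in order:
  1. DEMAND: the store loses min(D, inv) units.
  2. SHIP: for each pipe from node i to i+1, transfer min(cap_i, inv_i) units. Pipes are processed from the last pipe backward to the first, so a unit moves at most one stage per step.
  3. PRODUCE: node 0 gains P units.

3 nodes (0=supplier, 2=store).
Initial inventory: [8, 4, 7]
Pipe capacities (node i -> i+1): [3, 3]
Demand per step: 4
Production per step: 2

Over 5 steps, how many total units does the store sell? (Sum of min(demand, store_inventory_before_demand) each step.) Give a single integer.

Answer: 19

Derivation:
Step 1: sold=4 (running total=4) -> [7 4 6]
Step 2: sold=4 (running total=8) -> [6 4 5]
Step 3: sold=4 (running total=12) -> [5 4 4]
Step 4: sold=4 (running total=16) -> [4 4 3]
Step 5: sold=3 (running total=19) -> [3 4 3]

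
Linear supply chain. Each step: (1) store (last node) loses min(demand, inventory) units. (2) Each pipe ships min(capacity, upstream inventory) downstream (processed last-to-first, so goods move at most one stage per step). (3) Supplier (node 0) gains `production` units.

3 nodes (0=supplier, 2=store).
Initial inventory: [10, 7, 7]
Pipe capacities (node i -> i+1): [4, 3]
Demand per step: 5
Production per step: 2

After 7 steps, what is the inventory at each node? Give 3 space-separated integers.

Step 1: demand=5,sold=5 ship[1->2]=3 ship[0->1]=4 prod=2 -> inv=[8 8 5]
Step 2: demand=5,sold=5 ship[1->2]=3 ship[0->1]=4 prod=2 -> inv=[6 9 3]
Step 3: demand=5,sold=3 ship[1->2]=3 ship[0->1]=4 prod=2 -> inv=[4 10 3]
Step 4: demand=5,sold=3 ship[1->2]=3 ship[0->1]=4 prod=2 -> inv=[2 11 3]
Step 5: demand=5,sold=3 ship[1->2]=3 ship[0->1]=2 prod=2 -> inv=[2 10 3]
Step 6: demand=5,sold=3 ship[1->2]=3 ship[0->1]=2 prod=2 -> inv=[2 9 3]
Step 7: demand=5,sold=3 ship[1->2]=3 ship[0->1]=2 prod=2 -> inv=[2 8 3]

2 8 3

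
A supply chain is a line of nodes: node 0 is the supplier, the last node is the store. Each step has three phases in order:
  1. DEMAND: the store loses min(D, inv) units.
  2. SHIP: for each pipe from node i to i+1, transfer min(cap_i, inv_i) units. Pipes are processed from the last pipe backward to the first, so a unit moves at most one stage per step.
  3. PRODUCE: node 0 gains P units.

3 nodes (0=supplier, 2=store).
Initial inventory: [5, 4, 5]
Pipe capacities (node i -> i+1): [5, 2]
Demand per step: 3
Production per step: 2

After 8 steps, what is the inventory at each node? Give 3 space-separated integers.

Step 1: demand=3,sold=3 ship[1->2]=2 ship[0->1]=5 prod=2 -> inv=[2 7 4]
Step 2: demand=3,sold=3 ship[1->2]=2 ship[0->1]=2 prod=2 -> inv=[2 7 3]
Step 3: demand=3,sold=3 ship[1->2]=2 ship[0->1]=2 prod=2 -> inv=[2 7 2]
Step 4: demand=3,sold=2 ship[1->2]=2 ship[0->1]=2 prod=2 -> inv=[2 7 2]
Step 5: demand=3,sold=2 ship[1->2]=2 ship[0->1]=2 prod=2 -> inv=[2 7 2]
Step 6: demand=3,sold=2 ship[1->2]=2 ship[0->1]=2 prod=2 -> inv=[2 7 2]
Step 7: demand=3,sold=2 ship[1->2]=2 ship[0->1]=2 prod=2 -> inv=[2 7 2]
Step 8: demand=3,sold=2 ship[1->2]=2 ship[0->1]=2 prod=2 -> inv=[2 7 2]

2 7 2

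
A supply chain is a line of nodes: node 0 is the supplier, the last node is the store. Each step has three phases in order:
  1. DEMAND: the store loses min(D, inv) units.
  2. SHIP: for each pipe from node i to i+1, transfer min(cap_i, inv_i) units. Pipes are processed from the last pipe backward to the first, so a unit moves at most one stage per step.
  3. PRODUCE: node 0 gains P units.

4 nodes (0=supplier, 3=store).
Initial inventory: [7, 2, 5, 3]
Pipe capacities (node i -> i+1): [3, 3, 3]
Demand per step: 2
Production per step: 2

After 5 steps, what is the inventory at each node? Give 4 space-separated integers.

Step 1: demand=2,sold=2 ship[2->3]=3 ship[1->2]=2 ship[0->1]=3 prod=2 -> inv=[6 3 4 4]
Step 2: demand=2,sold=2 ship[2->3]=3 ship[1->2]=3 ship[0->1]=3 prod=2 -> inv=[5 3 4 5]
Step 3: demand=2,sold=2 ship[2->3]=3 ship[1->2]=3 ship[0->1]=3 prod=2 -> inv=[4 3 4 6]
Step 4: demand=2,sold=2 ship[2->3]=3 ship[1->2]=3 ship[0->1]=3 prod=2 -> inv=[3 3 4 7]
Step 5: demand=2,sold=2 ship[2->3]=3 ship[1->2]=3 ship[0->1]=3 prod=2 -> inv=[2 3 4 8]

2 3 4 8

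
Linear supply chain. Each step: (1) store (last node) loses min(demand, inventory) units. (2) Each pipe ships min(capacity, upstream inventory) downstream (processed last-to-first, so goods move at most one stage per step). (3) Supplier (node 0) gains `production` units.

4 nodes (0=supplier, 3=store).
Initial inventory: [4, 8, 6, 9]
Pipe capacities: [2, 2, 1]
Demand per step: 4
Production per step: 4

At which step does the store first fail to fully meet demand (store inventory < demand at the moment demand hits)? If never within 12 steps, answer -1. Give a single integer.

Step 1: demand=4,sold=4 ship[2->3]=1 ship[1->2]=2 ship[0->1]=2 prod=4 -> [6 8 7 6]
Step 2: demand=4,sold=4 ship[2->3]=1 ship[1->2]=2 ship[0->1]=2 prod=4 -> [8 8 8 3]
Step 3: demand=4,sold=3 ship[2->3]=1 ship[1->2]=2 ship[0->1]=2 prod=4 -> [10 8 9 1]
Step 4: demand=4,sold=1 ship[2->3]=1 ship[1->2]=2 ship[0->1]=2 prod=4 -> [12 8 10 1]
Step 5: demand=4,sold=1 ship[2->3]=1 ship[1->2]=2 ship[0->1]=2 prod=4 -> [14 8 11 1]
Step 6: demand=4,sold=1 ship[2->3]=1 ship[1->2]=2 ship[0->1]=2 prod=4 -> [16 8 12 1]
Step 7: demand=4,sold=1 ship[2->3]=1 ship[1->2]=2 ship[0->1]=2 prod=4 -> [18 8 13 1]
Step 8: demand=4,sold=1 ship[2->3]=1 ship[1->2]=2 ship[0->1]=2 prod=4 -> [20 8 14 1]
Step 9: demand=4,sold=1 ship[2->3]=1 ship[1->2]=2 ship[0->1]=2 prod=4 -> [22 8 15 1]
Step 10: demand=4,sold=1 ship[2->3]=1 ship[1->2]=2 ship[0->1]=2 prod=4 -> [24 8 16 1]
Step 11: demand=4,sold=1 ship[2->3]=1 ship[1->2]=2 ship[0->1]=2 prod=4 -> [26 8 17 1]
Step 12: demand=4,sold=1 ship[2->3]=1 ship[1->2]=2 ship[0->1]=2 prod=4 -> [28 8 18 1]
First stockout at step 3

3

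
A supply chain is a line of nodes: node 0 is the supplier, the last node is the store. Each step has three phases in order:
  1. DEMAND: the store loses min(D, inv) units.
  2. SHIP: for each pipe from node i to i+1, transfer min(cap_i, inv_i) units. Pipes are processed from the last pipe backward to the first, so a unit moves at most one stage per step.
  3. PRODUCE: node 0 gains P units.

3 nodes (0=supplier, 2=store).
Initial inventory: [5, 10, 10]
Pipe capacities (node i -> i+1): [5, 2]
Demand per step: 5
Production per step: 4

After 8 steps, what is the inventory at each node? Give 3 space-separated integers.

Step 1: demand=5,sold=5 ship[1->2]=2 ship[0->1]=5 prod=4 -> inv=[4 13 7]
Step 2: demand=5,sold=5 ship[1->2]=2 ship[0->1]=4 prod=4 -> inv=[4 15 4]
Step 3: demand=5,sold=4 ship[1->2]=2 ship[0->1]=4 prod=4 -> inv=[4 17 2]
Step 4: demand=5,sold=2 ship[1->2]=2 ship[0->1]=4 prod=4 -> inv=[4 19 2]
Step 5: demand=5,sold=2 ship[1->2]=2 ship[0->1]=4 prod=4 -> inv=[4 21 2]
Step 6: demand=5,sold=2 ship[1->2]=2 ship[0->1]=4 prod=4 -> inv=[4 23 2]
Step 7: demand=5,sold=2 ship[1->2]=2 ship[0->1]=4 prod=4 -> inv=[4 25 2]
Step 8: demand=5,sold=2 ship[1->2]=2 ship[0->1]=4 prod=4 -> inv=[4 27 2]

4 27 2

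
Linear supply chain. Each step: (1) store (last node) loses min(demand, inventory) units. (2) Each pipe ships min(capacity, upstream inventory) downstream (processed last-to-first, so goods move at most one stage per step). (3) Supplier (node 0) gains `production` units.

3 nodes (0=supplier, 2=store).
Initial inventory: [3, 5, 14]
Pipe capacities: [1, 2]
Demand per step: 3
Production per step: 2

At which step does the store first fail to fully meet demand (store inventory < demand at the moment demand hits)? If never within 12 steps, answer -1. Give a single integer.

Step 1: demand=3,sold=3 ship[1->2]=2 ship[0->1]=1 prod=2 -> [4 4 13]
Step 2: demand=3,sold=3 ship[1->2]=2 ship[0->1]=1 prod=2 -> [5 3 12]
Step 3: demand=3,sold=3 ship[1->2]=2 ship[0->1]=1 prod=2 -> [6 2 11]
Step 4: demand=3,sold=3 ship[1->2]=2 ship[0->1]=1 prod=2 -> [7 1 10]
Step 5: demand=3,sold=3 ship[1->2]=1 ship[0->1]=1 prod=2 -> [8 1 8]
Step 6: demand=3,sold=3 ship[1->2]=1 ship[0->1]=1 prod=2 -> [9 1 6]
Step 7: demand=3,sold=3 ship[1->2]=1 ship[0->1]=1 prod=2 -> [10 1 4]
Step 8: demand=3,sold=3 ship[1->2]=1 ship[0->1]=1 prod=2 -> [11 1 2]
Step 9: demand=3,sold=2 ship[1->2]=1 ship[0->1]=1 prod=2 -> [12 1 1]
Step 10: demand=3,sold=1 ship[1->2]=1 ship[0->1]=1 prod=2 -> [13 1 1]
Step 11: demand=3,sold=1 ship[1->2]=1 ship[0->1]=1 prod=2 -> [14 1 1]
Step 12: demand=3,sold=1 ship[1->2]=1 ship[0->1]=1 prod=2 -> [15 1 1]
First stockout at step 9

9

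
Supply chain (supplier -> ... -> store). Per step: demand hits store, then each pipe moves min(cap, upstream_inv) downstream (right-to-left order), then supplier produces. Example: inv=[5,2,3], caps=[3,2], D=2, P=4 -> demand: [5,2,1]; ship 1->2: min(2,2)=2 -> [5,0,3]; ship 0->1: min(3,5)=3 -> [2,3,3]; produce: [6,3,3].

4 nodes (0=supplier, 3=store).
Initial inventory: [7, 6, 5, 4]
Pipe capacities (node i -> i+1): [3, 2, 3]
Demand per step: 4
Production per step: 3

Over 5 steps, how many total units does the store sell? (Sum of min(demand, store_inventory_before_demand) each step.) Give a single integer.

Step 1: sold=4 (running total=4) -> [7 7 4 3]
Step 2: sold=3 (running total=7) -> [7 8 3 3]
Step 3: sold=3 (running total=10) -> [7 9 2 3]
Step 4: sold=3 (running total=13) -> [7 10 2 2]
Step 5: sold=2 (running total=15) -> [7 11 2 2]

Answer: 15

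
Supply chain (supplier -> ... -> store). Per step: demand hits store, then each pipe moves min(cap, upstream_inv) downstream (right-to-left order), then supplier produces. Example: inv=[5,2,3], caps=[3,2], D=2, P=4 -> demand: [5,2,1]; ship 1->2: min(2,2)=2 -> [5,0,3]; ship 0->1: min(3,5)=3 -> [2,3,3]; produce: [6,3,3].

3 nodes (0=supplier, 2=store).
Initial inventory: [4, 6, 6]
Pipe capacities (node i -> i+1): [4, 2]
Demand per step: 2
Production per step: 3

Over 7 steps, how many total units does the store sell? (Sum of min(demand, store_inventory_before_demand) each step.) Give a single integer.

Step 1: sold=2 (running total=2) -> [3 8 6]
Step 2: sold=2 (running total=4) -> [3 9 6]
Step 3: sold=2 (running total=6) -> [3 10 6]
Step 4: sold=2 (running total=8) -> [3 11 6]
Step 5: sold=2 (running total=10) -> [3 12 6]
Step 6: sold=2 (running total=12) -> [3 13 6]
Step 7: sold=2 (running total=14) -> [3 14 6]

Answer: 14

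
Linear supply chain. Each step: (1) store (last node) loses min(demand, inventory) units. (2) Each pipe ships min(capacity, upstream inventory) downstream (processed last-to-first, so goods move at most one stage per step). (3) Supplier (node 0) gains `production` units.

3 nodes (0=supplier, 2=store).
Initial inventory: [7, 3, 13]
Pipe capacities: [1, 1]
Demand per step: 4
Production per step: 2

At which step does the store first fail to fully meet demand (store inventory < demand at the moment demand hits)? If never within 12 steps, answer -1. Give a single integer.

Step 1: demand=4,sold=4 ship[1->2]=1 ship[0->1]=1 prod=2 -> [8 3 10]
Step 2: demand=4,sold=4 ship[1->2]=1 ship[0->1]=1 prod=2 -> [9 3 7]
Step 3: demand=4,sold=4 ship[1->2]=1 ship[0->1]=1 prod=2 -> [10 3 4]
Step 4: demand=4,sold=4 ship[1->2]=1 ship[0->1]=1 prod=2 -> [11 3 1]
Step 5: demand=4,sold=1 ship[1->2]=1 ship[0->1]=1 prod=2 -> [12 3 1]
Step 6: demand=4,sold=1 ship[1->2]=1 ship[0->1]=1 prod=2 -> [13 3 1]
Step 7: demand=4,sold=1 ship[1->2]=1 ship[0->1]=1 prod=2 -> [14 3 1]
Step 8: demand=4,sold=1 ship[1->2]=1 ship[0->1]=1 prod=2 -> [15 3 1]
Step 9: demand=4,sold=1 ship[1->2]=1 ship[0->1]=1 prod=2 -> [16 3 1]
Step 10: demand=4,sold=1 ship[1->2]=1 ship[0->1]=1 prod=2 -> [17 3 1]
Step 11: demand=4,sold=1 ship[1->2]=1 ship[0->1]=1 prod=2 -> [18 3 1]
Step 12: demand=4,sold=1 ship[1->2]=1 ship[0->1]=1 prod=2 -> [19 3 1]
First stockout at step 5

5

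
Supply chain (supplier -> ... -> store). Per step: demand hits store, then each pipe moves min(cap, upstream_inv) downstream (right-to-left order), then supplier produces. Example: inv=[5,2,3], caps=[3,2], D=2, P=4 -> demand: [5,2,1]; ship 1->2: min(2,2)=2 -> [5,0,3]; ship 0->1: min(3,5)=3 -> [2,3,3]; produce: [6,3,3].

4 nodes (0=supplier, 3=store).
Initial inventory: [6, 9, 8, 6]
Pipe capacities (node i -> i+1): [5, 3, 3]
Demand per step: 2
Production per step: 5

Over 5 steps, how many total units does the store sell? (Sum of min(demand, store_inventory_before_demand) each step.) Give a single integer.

Step 1: sold=2 (running total=2) -> [6 11 8 7]
Step 2: sold=2 (running total=4) -> [6 13 8 8]
Step 3: sold=2 (running total=6) -> [6 15 8 9]
Step 4: sold=2 (running total=8) -> [6 17 8 10]
Step 5: sold=2 (running total=10) -> [6 19 8 11]

Answer: 10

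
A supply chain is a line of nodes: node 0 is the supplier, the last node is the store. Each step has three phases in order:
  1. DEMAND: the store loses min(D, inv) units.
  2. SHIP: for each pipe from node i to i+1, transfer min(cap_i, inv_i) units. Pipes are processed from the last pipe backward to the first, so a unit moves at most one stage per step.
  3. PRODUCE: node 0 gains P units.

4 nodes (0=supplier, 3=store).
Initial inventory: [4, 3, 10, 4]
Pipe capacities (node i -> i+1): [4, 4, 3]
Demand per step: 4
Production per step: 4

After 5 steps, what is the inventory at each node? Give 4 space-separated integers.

Step 1: demand=4,sold=4 ship[2->3]=3 ship[1->2]=3 ship[0->1]=4 prod=4 -> inv=[4 4 10 3]
Step 2: demand=4,sold=3 ship[2->3]=3 ship[1->2]=4 ship[0->1]=4 prod=4 -> inv=[4 4 11 3]
Step 3: demand=4,sold=3 ship[2->3]=3 ship[1->2]=4 ship[0->1]=4 prod=4 -> inv=[4 4 12 3]
Step 4: demand=4,sold=3 ship[2->3]=3 ship[1->2]=4 ship[0->1]=4 prod=4 -> inv=[4 4 13 3]
Step 5: demand=4,sold=3 ship[2->3]=3 ship[1->2]=4 ship[0->1]=4 prod=4 -> inv=[4 4 14 3]

4 4 14 3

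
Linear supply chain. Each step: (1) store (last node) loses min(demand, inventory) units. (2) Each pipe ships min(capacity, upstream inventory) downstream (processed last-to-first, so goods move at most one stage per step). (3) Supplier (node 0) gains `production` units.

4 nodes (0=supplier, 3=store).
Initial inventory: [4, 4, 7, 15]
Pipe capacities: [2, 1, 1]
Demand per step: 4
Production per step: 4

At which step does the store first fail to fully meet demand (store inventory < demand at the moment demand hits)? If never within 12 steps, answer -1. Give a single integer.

Step 1: demand=4,sold=4 ship[2->3]=1 ship[1->2]=1 ship[0->1]=2 prod=4 -> [6 5 7 12]
Step 2: demand=4,sold=4 ship[2->3]=1 ship[1->2]=1 ship[0->1]=2 prod=4 -> [8 6 7 9]
Step 3: demand=4,sold=4 ship[2->3]=1 ship[1->2]=1 ship[0->1]=2 prod=4 -> [10 7 7 6]
Step 4: demand=4,sold=4 ship[2->3]=1 ship[1->2]=1 ship[0->1]=2 prod=4 -> [12 8 7 3]
Step 5: demand=4,sold=3 ship[2->3]=1 ship[1->2]=1 ship[0->1]=2 prod=4 -> [14 9 7 1]
Step 6: demand=4,sold=1 ship[2->3]=1 ship[1->2]=1 ship[0->1]=2 prod=4 -> [16 10 7 1]
Step 7: demand=4,sold=1 ship[2->3]=1 ship[1->2]=1 ship[0->1]=2 prod=4 -> [18 11 7 1]
Step 8: demand=4,sold=1 ship[2->3]=1 ship[1->2]=1 ship[0->1]=2 prod=4 -> [20 12 7 1]
Step 9: demand=4,sold=1 ship[2->3]=1 ship[1->2]=1 ship[0->1]=2 prod=4 -> [22 13 7 1]
Step 10: demand=4,sold=1 ship[2->3]=1 ship[1->2]=1 ship[0->1]=2 prod=4 -> [24 14 7 1]
Step 11: demand=4,sold=1 ship[2->3]=1 ship[1->2]=1 ship[0->1]=2 prod=4 -> [26 15 7 1]
Step 12: demand=4,sold=1 ship[2->3]=1 ship[1->2]=1 ship[0->1]=2 prod=4 -> [28 16 7 1]
First stockout at step 5

5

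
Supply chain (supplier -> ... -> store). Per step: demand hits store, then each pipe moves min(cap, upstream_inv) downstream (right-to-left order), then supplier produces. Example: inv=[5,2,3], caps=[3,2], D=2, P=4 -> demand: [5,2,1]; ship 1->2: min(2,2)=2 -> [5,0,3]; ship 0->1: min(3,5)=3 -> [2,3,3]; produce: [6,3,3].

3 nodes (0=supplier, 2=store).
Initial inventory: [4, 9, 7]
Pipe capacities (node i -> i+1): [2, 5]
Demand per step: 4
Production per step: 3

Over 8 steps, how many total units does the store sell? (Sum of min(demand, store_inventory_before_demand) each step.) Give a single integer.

Step 1: sold=4 (running total=4) -> [5 6 8]
Step 2: sold=4 (running total=8) -> [6 3 9]
Step 3: sold=4 (running total=12) -> [7 2 8]
Step 4: sold=4 (running total=16) -> [8 2 6]
Step 5: sold=4 (running total=20) -> [9 2 4]
Step 6: sold=4 (running total=24) -> [10 2 2]
Step 7: sold=2 (running total=26) -> [11 2 2]
Step 8: sold=2 (running total=28) -> [12 2 2]

Answer: 28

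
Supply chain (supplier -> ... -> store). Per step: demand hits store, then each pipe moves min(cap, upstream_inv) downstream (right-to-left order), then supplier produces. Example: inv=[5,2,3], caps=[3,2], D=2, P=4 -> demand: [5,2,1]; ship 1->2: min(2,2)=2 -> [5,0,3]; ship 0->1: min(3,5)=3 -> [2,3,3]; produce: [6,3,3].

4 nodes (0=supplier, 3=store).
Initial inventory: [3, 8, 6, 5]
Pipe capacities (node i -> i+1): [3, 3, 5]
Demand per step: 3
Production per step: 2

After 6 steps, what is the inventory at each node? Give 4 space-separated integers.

Step 1: demand=3,sold=3 ship[2->3]=5 ship[1->2]=3 ship[0->1]=3 prod=2 -> inv=[2 8 4 7]
Step 2: demand=3,sold=3 ship[2->3]=4 ship[1->2]=3 ship[0->1]=2 prod=2 -> inv=[2 7 3 8]
Step 3: demand=3,sold=3 ship[2->3]=3 ship[1->2]=3 ship[0->1]=2 prod=2 -> inv=[2 6 3 8]
Step 4: demand=3,sold=3 ship[2->3]=3 ship[1->2]=3 ship[0->1]=2 prod=2 -> inv=[2 5 3 8]
Step 5: demand=3,sold=3 ship[2->3]=3 ship[1->2]=3 ship[0->1]=2 prod=2 -> inv=[2 4 3 8]
Step 6: demand=3,sold=3 ship[2->3]=3 ship[1->2]=3 ship[0->1]=2 prod=2 -> inv=[2 3 3 8]

2 3 3 8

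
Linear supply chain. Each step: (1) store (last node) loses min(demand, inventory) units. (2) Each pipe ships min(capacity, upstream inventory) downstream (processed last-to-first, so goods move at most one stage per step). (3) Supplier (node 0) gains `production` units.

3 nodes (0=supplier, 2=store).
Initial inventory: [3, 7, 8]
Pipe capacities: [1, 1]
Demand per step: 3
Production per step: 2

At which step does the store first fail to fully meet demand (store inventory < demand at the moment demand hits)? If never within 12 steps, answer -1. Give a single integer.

Step 1: demand=3,sold=3 ship[1->2]=1 ship[0->1]=1 prod=2 -> [4 7 6]
Step 2: demand=3,sold=3 ship[1->2]=1 ship[0->1]=1 prod=2 -> [5 7 4]
Step 3: demand=3,sold=3 ship[1->2]=1 ship[0->1]=1 prod=2 -> [6 7 2]
Step 4: demand=3,sold=2 ship[1->2]=1 ship[0->1]=1 prod=2 -> [7 7 1]
Step 5: demand=3,sold=1 ship[1->2]=1 ship[0->1]=1 prod=2 -> [8 7 1]
Step 6: demand=3,sold=1 ship[1->2]=1 ship[0->1]=1 prod=2 -> [9 7 1]
Step 7: demand=3,sold=1 ship[1->2]=1 ship[0->1]=1 prod=2 -> [10 7 1]
Step 8: demand=3,sold=1 ship[1->2]=1 ship[0->1]=1 prod=2 -> [11 7 1]
Step 9: demand=3,sold=1 ship[1->2]=1 ship[0->1]=1 prod=2 -> [12 7 1]
Step 10: demand=3,sold=1 ship[1->2]=1 ship[0->1]=1 prod=2 -> [13 7 1]
Step 11: demand=3,sold=1 ship[1->2]=1 ship[0->1]=1 prod=2 -> [14 7 1]
Step 12: demand=3,sold=1 ship[1->2]=1 ship[0->1]=1 prod=2 -> [15 7 1]
First stockout at step 4

4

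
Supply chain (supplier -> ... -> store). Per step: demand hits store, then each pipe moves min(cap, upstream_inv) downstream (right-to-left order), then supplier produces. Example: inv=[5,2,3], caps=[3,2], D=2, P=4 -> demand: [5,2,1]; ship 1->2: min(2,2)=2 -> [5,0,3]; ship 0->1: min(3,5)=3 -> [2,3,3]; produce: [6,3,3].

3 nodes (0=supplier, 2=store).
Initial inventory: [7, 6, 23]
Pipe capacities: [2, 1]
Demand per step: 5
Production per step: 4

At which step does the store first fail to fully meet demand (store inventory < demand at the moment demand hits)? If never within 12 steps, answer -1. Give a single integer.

Step 1: demand=5,sold=5 ship[1->2]=1 ship[0->1]=2 prod=4 -> [9 7 19]
Step 2: demand=5,sold=5 ship[1->2]=1 ship[0->1]=2 prod=4 -> [11 8 15]
Step 3: demand=5,sold=5 ship[1->2]=1 ship[0->1]=2 prod=4 -> [13 9 11]
Step 4: demand=5,sold=5 ship[1->2]=1 ship[0->1]=2 prod=4 -> [15 10 7]
Step 5: demand=5,sold=5 ship[1->2]=1 ship[0->1]=2 prod=4 -> [17 11 3]
Step 6: demand=5,sold=3 ship[1->2]=1 ship[0->1]=2 prod=4 -> [19 12 1]
Step 7: demand=5,sold=1 ship[1->2]=1 ship[0->1]=2 prod=4 -> [21 13 1]
Step 8: demand=5,sold=1 ship[1->2]=1 ship[0->1]=2 prod=4 -> [23 14 1]
Step 9: demand=5,sold=1 ship[1->2]=1 ship[0->1]=2 prod=4 -> [25 15 1]
Step 10: demand=5,sold=1 ship[1->2]=1 ship[0->1]=2 prod=4 -> [27 16 1]
Step 11: demand=5,sold=1 ship[1->2]=1 ship[0->1]=2 prod=4 -> [29 17 1]
Step 12: demand=5,sold=1 ship[1->2]=1 ship[0->1]=2 prod=4 -> [31 18 1]
First stockout at step 6

6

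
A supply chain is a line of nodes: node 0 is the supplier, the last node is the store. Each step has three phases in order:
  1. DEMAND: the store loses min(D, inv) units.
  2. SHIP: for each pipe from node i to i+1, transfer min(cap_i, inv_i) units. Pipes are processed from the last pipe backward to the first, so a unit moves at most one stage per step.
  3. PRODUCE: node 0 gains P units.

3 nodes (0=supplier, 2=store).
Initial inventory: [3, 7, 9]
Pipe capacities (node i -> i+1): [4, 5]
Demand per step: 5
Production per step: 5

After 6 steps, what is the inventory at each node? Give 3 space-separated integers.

Step 1: demand=5,sold=5 ship[1->2]=5 ship[0->1]=3 prod=5 -> inv=[5 5 9]
Step 2: demand=5,sold=5 ship[1->2]=5 ship[0->1]=4 prod=5 -> inv=[6 4 9]
Step 3: demand=5,sold=5 ship[1->2]=4 ship[0->1]=4 prod=5 -> inv=[7 4 8]
Step 4: demand=5,sold=5 ship[1->2]=4 ship[0->1]=4 prod=5 -> inv=[8 4 7]
Step 5: demand=5,sold=5 ship[1->2]=4 ship[0->1]=4 prod=5 -> inv=[9 4 6]
Step 6: demand=5,sold=5 ship[1->2]=4 ship[0->1]=4 prod=5 -> inv=[10 4 5]

10 4 5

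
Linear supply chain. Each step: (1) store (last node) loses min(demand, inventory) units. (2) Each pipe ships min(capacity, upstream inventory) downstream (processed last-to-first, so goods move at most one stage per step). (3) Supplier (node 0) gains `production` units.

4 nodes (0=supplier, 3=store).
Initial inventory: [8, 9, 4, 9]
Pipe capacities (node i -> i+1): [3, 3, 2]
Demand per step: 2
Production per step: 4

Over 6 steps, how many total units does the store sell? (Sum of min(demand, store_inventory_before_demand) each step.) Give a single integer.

Answer: 12

Derivation:
Step 1: sold=2 (running total=2) -> [9 9 5 9]
Step 2: sold=2 (running total=4) -> [10 9 6 9]
Step 3: sold=2 (running total=6) -> [11 9 7 9]
Step 4: sold=2 (running total=8) -> [12 9 8 9]
Step 5: sold=2 (running total=10) -> [13 9 9 9]
Step 6: sold=2 (running total=12) -> [14 9 10 9]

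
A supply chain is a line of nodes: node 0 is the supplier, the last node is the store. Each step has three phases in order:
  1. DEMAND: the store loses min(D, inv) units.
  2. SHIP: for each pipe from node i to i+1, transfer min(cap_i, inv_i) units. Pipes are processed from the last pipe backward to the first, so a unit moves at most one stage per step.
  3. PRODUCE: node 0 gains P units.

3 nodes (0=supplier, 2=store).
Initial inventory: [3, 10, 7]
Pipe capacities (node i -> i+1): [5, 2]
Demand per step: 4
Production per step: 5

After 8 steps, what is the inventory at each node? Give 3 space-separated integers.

Step 1: demand=4,sold=4 ship[1->2]=2 ship[0->1]=3 prod=5 -> inv=[5 11 5]
Step 2: demand=4,sold=4 ship[1->2]=2 ship[0->1]=5 prod=5 -> inv=[5 14 3]
Step 3: demand=4,sold=3 ship[1->2]=2 ship[0->1]=5 prod=5 -> inv=[5 17 2]
Step 4: demand=4,sold=2 ship[1->2]=2 ship[0->1]=5 prod=5 -> inv=[5 20 2]
Step 5: demand=4,sold=2 ship[1->2]=2 ship[0->1]=5 prod=5 -> inv=[5 23 2]
Step 6: demand=4,sold=2 ship[1->2]=2 ship[0->1]=5 prod=5 -> inv=[5 26 2]
Step 7: demand=4,sold=2 ship[1->2]=2 ship[0->1]=5 prod=5 -> inv=[5 29 2]
Step 8: demand=4,sold=2 ship[1->2]=2 ship[0->1]=5 prod=5 -> inv=[5 32 2]

5 32 2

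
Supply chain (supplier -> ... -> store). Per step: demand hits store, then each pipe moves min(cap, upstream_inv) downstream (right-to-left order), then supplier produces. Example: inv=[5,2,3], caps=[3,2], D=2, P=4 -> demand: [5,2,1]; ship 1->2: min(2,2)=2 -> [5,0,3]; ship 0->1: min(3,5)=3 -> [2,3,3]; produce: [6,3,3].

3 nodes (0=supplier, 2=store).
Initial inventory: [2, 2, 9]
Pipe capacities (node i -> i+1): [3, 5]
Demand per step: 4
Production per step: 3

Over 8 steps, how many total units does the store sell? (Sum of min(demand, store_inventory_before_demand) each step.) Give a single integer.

Step 1: sold=4 (running total=4) -> [3 2 7]
Step 2: sold=4 (running total=8) -> [3 3 5]
Step 3: sold=4 (running total=12) -> [3 3 4]
Step 4: sold=4 (running total=16) -> [3 3 3]
Step 5: sold=3 (running total=19) -> [3 3 3]
Step 6: sold=3 (running total=22) -> [3 3 3]
Step 7: sold=3 (running total=25) -> [3 3 3]
Step 8: sold=3 (running total=28) -> [3 3 3]

Answer: 28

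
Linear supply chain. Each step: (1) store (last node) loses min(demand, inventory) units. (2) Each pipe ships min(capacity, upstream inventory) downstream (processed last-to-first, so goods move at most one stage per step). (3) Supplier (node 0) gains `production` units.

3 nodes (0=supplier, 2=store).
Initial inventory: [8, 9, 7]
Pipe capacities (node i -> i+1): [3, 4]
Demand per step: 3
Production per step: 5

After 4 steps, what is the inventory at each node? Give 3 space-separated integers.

Step 1: demand=3,sold=3 ship[1->2]=4 ship[0->1]=3 prod=5 -> inv=[10 8 8]
Step 2: demand=3,sold=3 ship[1->2]=4 ship[0->1]=3 prod=5 -> inv=[12 7 9]
Step 3: demand=3,sold=3 ship[1->2]=4 ship[0->1]=3 prod=5 -> inv=[14 6 10]
Step 4: demand=3,sold=3 ship[1->2]=4 ship[0->1]=3 prod=5 -> inv=[16 5 11]

16 5 11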